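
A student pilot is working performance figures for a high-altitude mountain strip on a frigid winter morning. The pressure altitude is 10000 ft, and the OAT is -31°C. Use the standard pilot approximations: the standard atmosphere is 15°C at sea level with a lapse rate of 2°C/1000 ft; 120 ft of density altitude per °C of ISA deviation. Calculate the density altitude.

6880 ft

ISA temperature at 10000 ft = 15 − 2 × (10000/1000) = -5°C.
ISA deviation = -31 − (-5) = -26°C.
Density altitude = 10000 + 120 × (-26) = 10000 + (-3120) = 6880 ft.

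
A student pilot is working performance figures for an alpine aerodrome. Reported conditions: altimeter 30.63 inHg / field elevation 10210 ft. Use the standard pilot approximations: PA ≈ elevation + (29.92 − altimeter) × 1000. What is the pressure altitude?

9500 ft

Pressure correction = (29.92 − 30.63) × 1000 = -710 ft.
Pressure altitude = 10210 + (-710) = 9500 ft.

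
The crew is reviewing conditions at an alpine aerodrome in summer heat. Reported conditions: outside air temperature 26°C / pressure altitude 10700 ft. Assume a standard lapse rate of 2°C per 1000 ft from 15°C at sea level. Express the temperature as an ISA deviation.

ISA temperature at 10700 ft = 15 − 2 × (10700/1000) = -6.4°C.
Deviation = OAT − ISA = 26 − (-6.4) = +32.4°C.

ISA+32.4°C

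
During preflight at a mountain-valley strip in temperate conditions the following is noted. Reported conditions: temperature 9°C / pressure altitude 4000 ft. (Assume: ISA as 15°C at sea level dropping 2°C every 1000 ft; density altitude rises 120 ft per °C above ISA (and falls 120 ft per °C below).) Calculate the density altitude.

4240 ft

ISA temperature at 4000 ft = 15 − 2 × (4000/1000) = 7°C.
ISA deviation = 9 − 7 = +2°C.
Density altitude = 4000 + 120 × (2) = 4000 + (+240) = 4240 ft.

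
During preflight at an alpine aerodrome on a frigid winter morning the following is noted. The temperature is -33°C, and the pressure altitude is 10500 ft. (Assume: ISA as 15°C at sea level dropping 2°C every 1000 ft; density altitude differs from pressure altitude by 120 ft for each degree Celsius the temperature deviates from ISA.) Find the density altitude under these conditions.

ISA temperature at 10500 ft = 15 − 2 × (10500/1000) = -6°C.
ISA deviation = -33 − (-6) = -27°C.
Density altitude = 10500 + 120 × (-27) = 10500 + (-3240) = 7260 ft.

7260 ft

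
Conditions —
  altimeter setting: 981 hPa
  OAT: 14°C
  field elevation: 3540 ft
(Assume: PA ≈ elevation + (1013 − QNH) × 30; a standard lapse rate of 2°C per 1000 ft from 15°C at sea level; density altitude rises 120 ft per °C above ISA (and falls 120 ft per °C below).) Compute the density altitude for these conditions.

Pressure altitude = 3540 + (1013 − 981) × 30 = 3540 + (+960) = 4500 ft.
ISA temperature at 4500 ft = 15 − 2 × (4500/1000) = 6°C.
ISA deviation = 14 − 6 = +8°C.
Density altitude = 4500 + 120 × (8) = 5460 ft.

5460 ft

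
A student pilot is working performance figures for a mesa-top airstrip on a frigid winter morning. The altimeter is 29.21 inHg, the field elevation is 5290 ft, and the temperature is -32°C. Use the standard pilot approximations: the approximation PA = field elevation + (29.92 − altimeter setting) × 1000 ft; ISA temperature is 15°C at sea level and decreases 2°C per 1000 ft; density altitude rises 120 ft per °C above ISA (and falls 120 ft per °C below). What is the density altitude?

1800 ft

Pressure altitude = 5290 + (29.92 − 29.21) × 1000 = 5290 + (+710) = 6000 ft.
ISA temperature at 6000 ft = 15 − 2 × (6000/1000) = 3°C.
ISA deviation = -32 − 3 = -35°C.
Density altitude = 6000 + 120 × (-35) = 1800 ft.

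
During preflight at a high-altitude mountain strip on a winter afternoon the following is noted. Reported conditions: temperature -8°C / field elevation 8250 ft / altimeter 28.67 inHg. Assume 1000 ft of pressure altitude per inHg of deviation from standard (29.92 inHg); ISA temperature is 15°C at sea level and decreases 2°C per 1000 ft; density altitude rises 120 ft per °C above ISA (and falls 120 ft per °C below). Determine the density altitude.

Pressure altitude = 8250 + (29.92 − 28.67) × 1000 = 8250 + (+1250) = 9500 ft.
ISA temperature at 9500 ft = 15 − 2 × (9500/1000) = -4°C.
ISA deviation = -8 − (-4) = -4°C.
Density altitude = 9500 + 120 × (-4) = 9020 ft.

9020 ft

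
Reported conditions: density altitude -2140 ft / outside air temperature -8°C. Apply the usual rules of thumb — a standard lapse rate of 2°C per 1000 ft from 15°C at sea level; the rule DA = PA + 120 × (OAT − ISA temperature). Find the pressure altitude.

DA = PA + 120 × (OAT − (15 − 2·PA/1000)) = PA + 120·OAT − 1800 + 0.24·PA = 1.24·PA + 120·OAT − 1800.
So 1.24·PA = -2140 − 120 × (-8) + 1800 = 620.
PA = 620 / 1.24 = 500 ft.

500 ft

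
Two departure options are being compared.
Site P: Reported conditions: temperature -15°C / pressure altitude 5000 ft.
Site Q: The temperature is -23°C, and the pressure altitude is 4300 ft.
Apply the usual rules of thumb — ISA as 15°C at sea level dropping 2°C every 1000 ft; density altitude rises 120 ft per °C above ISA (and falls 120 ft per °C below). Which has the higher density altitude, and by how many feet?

Site P: ISA temp = 5°C, deviation -20°C, DA = 5000 + 120 × (-20) = 2600 ft.
Site Q: ISA temp = 6.4°C, deviation -29.4°C, DA = 4300 + 120 × (-29.4) = 772 ft.
Site P is higher by 2600 − 772 = 1828 ft.

Site P by 1828 ft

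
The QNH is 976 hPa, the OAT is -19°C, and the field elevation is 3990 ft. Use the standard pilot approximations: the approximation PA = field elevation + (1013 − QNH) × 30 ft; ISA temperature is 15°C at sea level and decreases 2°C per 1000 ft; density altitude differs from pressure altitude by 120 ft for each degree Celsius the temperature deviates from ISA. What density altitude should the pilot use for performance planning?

Pressure altitude = 3990 + (1013 − 976) × 30 = 3990 + (+1110) = 5100 ft.
ISA temperature at 5100 ft = 15 − 2 × (5100/1000) = 4.8°C.
ISA deviation = -19 − 4.8 = -23.8°C.
Density altitude = 5100 + 120 × (-23.8) = 2244 ft.

2244 ft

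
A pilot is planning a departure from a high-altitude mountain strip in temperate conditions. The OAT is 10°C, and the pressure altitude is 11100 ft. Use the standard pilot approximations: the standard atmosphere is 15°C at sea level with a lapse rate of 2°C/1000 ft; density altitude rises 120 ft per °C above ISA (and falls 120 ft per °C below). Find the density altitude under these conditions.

ISA temperature at 11100 ft = 15 − 2 × (11100/1000) = -7.2°C.
ISA deviation = 10 − (-7.2) = +17.2°C.
Density altitude = 11100 + 120 × (17.2) = 11100 + (+2064) = 13164 ft.

13164 ft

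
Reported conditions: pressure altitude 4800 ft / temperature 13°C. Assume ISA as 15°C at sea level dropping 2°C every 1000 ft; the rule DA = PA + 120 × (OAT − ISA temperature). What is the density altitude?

ISA temperature at 4800 ft = 15 − 2 × (4800/1000) = 5.4°C.
ISA deviation = 13 − 5.4 = +7.6°C.
Density altitude = 4800 + 120 × (7.6) = 4800 + (+912) = 5712 ft.

5712 ft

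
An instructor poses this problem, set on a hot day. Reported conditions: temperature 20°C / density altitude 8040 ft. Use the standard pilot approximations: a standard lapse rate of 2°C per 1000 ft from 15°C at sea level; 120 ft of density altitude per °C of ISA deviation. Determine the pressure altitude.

DA = PA + 120 × (OAT − (15 − 2·PA/1000)) = PA + 120·OAT − 1800 + 0.24·PA = 1.24·PA + 120·OAT − 1800.
So 1.24·PA = 8040 − 120 × 20 + 1800 = 7440.
PA = 7440 / 1.24 = 6000 ft.

6000 ft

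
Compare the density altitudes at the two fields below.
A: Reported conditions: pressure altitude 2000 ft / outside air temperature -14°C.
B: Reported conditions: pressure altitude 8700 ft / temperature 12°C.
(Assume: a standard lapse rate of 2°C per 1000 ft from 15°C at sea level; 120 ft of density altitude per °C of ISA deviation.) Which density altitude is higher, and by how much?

B by 11428 ft

A: ISA temp = 11°C, deviation -25°C, DA = 2000 + 120 × (-25) = -1000 ft.
B: ISA temp = -2.4°C, deviation +14.4°C, DA = 8700 + 120 × 14.4 = 10428 ft.
B is higher by 10428 − (-1000) = 11428 ft.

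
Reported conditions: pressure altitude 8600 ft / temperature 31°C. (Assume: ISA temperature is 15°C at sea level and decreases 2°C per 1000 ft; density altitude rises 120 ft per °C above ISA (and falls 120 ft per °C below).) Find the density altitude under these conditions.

ISA temperature at 8600 ft = 15 − 2 × (8600/1000) = -2.2°C.
ISA deviation = 31 − (-2.2) = +33.2°C.
Density altitude = 8600 + 120 × (33.2) = 8600 + (+3984) = 12584 ft.

12584 ft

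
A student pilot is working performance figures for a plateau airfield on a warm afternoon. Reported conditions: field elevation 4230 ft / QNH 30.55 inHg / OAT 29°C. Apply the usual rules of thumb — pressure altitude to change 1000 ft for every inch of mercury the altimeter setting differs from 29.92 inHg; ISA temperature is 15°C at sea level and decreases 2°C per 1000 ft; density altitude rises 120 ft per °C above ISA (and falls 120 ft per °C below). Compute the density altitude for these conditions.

Pressure altitude = 4230 + (29.92 − 30.55) × 1000 = 4230 + (-630) = 3600 ft.
ISA temperature at 3600 ft = 15 − 2 × (3600/1000) = 7.8°C.
ISA deviation = 29 − 7.8 = +21.2°C.
Density altitude = 3600 + 120 × (21.2) = 6144 ft.

6144 ft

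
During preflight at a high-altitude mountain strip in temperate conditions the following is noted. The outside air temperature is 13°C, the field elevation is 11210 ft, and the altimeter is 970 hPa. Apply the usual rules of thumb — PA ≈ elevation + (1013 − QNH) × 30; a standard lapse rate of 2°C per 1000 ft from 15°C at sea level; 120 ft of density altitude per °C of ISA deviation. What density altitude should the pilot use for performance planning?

Pressure altitude = 11210 + (1013 − 970) × 30 = 11210 + (+1290) = 12500 ft.
ISA temperature at 12500 ft = 15 − 2 × (12500/1000) = -10°C.
ISA deviation = 13 − (-10) = +23°C.
Density altitude = 12500 + 120 × (23) = 15260 ft.

15260 ft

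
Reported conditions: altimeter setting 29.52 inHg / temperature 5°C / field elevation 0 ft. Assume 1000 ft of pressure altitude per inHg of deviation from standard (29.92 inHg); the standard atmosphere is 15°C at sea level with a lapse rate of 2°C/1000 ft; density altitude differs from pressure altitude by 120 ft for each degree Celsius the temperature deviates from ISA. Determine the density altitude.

Pressure altitude = 0 + (29.92 − 29.52) × 1000 = 0 + (+400) = 400 ft.
ISA temperature at 400 ft = 15 − 2 × (400/1000) = 14.2°C.
ISA deviation = 5 − 14.2 = -9.2°C.
Density altitude = 400 + 120 × (-9.2) = -704 ft.

-704 ft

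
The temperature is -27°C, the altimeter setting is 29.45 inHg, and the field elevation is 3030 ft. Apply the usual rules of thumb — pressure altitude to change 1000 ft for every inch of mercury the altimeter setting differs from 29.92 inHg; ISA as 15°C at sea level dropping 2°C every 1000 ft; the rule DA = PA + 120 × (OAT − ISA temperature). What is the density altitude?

-700 ft

Pressure altitude = 3030 + (29.92 − 29.45) × 1000 = 3030 + (+470) = 3500 ft.
ISA temperature at 3500 ft = 15 − 2 × (3500/1000) = 8°C.
ISA deviation = -27 − 8 = -35°C.
Density altitude = 3500 + 120 × (-35) = -700 ft.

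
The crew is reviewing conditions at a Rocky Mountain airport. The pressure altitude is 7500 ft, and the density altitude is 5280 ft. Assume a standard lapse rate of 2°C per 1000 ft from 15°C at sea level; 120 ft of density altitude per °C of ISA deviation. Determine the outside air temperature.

-18.5°C

Density altitude − pressure altitude = 5280 − 7500 = -2220 ft.
At 120 ft/°C that is an ISA deviation of -2220/120 = -18.5°C.
ISA temperature at 7500 ft = 15 − 2 × (7500/1000) = 0°C.
OAT = ISA + deviation = 0 + (-18.5) = -18.5°C.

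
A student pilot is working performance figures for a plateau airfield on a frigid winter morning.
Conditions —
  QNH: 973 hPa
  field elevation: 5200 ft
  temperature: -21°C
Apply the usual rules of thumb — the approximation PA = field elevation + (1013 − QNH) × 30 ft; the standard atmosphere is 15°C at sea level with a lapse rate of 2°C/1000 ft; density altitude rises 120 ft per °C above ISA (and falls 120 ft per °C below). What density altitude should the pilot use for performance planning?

Pressure altitude = 5200 + (1013 − 973) × 30 = 5200 + (+1200) = 6400 ft.
ISA temperature at 6400 ft = 15 − 2 × (6400/1000) = 2.2°C.
ISA deviation = -21 − 2.2 = -23.2°C.
Density altitude = 6400 + 120 × (-23.2) = 3616 ft.

3616 ft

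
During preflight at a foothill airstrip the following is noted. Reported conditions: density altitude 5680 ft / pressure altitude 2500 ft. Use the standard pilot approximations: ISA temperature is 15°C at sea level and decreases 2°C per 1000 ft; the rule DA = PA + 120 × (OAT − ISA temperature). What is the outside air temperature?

Density altitude − pressure altitude = 5680 − 2500 = +3180 ft.
At 120 ft/°C that is an ISA deviation of 3180/120 = +26.5°C.
ISA temperature at 2500 ft = 15 − 2 × (2500/1000) = 10°C.
OAT = ISA + deviation = 10 + (+26.5) = 36.5°C.

36.5°C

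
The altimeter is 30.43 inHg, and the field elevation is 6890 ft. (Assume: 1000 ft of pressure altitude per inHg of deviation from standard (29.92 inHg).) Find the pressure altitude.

6380 ft

Pressure correction = (29.92 − 30.43) × 1000 = -510 ft.
Pressure altitude = 6890 + (-510) = 6380 ft.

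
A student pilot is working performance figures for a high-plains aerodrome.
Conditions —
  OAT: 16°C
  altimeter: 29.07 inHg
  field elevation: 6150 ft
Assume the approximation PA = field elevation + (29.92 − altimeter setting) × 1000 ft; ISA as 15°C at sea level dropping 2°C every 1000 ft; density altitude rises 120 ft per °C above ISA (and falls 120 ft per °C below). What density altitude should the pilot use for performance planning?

8800 ft

Pressure altitude = 6150 + (29.92 − 29.07) × 1000 = 6150 + (+850) = 7000 ft.
ISA temperature at 7000 ft = 15 − 2 × (7000/1000) = 1°C.
ISA deviation = 16 − 1 = +15°C.
Density altitude = 7000 + 120 × (15) = 8800 ft.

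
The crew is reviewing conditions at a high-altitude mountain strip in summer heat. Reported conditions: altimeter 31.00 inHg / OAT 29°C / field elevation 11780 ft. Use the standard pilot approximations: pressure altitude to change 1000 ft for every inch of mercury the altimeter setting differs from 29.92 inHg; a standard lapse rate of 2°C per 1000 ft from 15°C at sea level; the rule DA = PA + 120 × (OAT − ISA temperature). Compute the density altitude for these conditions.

Pressure altitude = 11780 + (29.92 − 31.00) × 1000 = 11780 + (-1080) = 10700 ft.
ISA temperature at 10700 ft = 15 − 2 × (10700/1000) = -6.4°C.
ISA deviation = 29 − (-6.4) = +35.4°C.
Density altitude = 10700 + 120 × (35.4) = 14948 ft.

14948 ft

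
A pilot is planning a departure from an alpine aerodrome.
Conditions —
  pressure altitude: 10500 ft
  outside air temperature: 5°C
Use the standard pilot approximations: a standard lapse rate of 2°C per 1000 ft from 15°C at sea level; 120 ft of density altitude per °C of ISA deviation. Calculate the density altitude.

ISA temperature at 10500 ft = 15 − 2 × (10500/1000) = -6°C.
ISA deviation = 5 − (-6) = +11°C.
Density altitude = 10500 + 120 × (11) = 10500 + (+1320) = 11820 ft.

11820 ft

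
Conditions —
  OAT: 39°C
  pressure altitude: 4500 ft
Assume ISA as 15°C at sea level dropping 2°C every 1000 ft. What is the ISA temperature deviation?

ISA temperature at 4500 ft = 15 − 2 × (4500/1000) = 6°C.
Deviation = OAT − ISA = 39 − 6 = +33°C.

ISA+33°C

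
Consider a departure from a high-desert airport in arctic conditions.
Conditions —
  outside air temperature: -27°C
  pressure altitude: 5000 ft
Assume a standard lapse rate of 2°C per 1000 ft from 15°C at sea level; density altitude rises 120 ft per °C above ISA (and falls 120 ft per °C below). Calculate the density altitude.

1160 ft

ISA temperature at 5000 ft = 15 − 2 × (5000/1000) = 5°C.
ISA deviation = -27 − 5 = -32°C.
Density altitude = 5000 + 120 × (-32) = 5000 + (-3840) = 1160 ft.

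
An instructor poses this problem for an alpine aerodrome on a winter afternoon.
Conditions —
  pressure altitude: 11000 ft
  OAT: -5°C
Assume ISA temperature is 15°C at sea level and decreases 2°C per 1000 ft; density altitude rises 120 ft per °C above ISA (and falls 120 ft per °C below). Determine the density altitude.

11240 ft

ISA temperature at 11000 ft = 15 − 2 × (11000/1000) = -7°C.
ISA deviation = -5 − (-7) = +2°C.
Density altitude = 11000 + 120 × (2) = 11000 + (+240) = 11240 ft.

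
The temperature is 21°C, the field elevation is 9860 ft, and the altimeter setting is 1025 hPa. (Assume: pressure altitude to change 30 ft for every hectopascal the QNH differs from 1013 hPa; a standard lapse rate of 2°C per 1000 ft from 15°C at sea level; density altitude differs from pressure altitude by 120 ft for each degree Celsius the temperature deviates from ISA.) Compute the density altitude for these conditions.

Pressure altitude = 9860 + (1013 − 1025) × 30 = 9860 + (-360) = 9500 ft.
ISA temperature at 9500 ft = 15 − 2 × (9500/1000) = -4°C.
ISA deviation = 21 − (-4) = +25°C.
Density altitude = 9500 + 120 × (25) = 12500 ft.

12500 ft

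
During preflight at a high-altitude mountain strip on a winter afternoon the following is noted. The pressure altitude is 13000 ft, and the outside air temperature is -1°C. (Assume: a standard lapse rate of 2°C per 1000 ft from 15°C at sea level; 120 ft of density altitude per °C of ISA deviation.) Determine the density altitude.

14200 ft

ISA temperature at 13000 ft = 15 − 2 × (13000/1000) = -11°C.
ISA deviation = -1 − (-11) = +10°C.
Density altitude = 13000 + 120 × (10) = 13000 + (+1200) = 14200 ft.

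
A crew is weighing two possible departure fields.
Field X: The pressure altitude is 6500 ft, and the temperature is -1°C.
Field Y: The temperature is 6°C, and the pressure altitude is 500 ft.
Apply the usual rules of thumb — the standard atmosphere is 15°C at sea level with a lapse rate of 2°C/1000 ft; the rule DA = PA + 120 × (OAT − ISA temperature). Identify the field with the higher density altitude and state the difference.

Field X: ISA temp = 2°C, deviation -3°C, DA = 6500 + 120 × (-3) = 6140 ft.
Field Y: ISA temp = 14°C, deviation -8°C, DA = 500 + 120 × (-8) = -460 ft.
Field X is higher by 6140 − (-460) = 6600 ft.

Field X by 6600 ft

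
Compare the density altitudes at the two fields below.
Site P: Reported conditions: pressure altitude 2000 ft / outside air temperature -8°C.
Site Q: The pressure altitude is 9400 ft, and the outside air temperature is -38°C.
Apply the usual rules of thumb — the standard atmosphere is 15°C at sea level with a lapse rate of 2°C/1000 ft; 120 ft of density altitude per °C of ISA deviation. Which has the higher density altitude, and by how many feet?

Site P: ISA temp = 11°C, deviation -19°C, DA = 2000 + 120 × (-19) = -280 ft.
Site Q: ISA temp = -3.8°C, deviation -34.2°C, DA = 9400 + 120 × (-34.2) = 5296 ft.
Site Q is higher by 5296 − (-280) = 5576 ft.

Site Q by 5576 ft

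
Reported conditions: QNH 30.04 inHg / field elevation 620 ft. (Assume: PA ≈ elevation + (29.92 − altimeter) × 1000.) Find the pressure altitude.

500 ft

Pressure correction = (29.92 − 30.04) × 1000 = -120 ft.
Pressure altitude = 620 + (-120) = 500 ft.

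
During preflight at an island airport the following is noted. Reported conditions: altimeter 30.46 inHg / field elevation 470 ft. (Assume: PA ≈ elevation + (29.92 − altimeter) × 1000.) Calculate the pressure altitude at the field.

-70 ft

Pressure correction = (29.92 − 30.46) × 1000 = -540 ft.
Pressure altitude = 470 + (-540) = -70 ft.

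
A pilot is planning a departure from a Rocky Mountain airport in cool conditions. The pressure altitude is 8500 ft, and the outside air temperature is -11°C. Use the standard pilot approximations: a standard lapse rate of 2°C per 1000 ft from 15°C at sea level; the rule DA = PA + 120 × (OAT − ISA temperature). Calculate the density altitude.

7420 ft

ISA temperature at 8500 ft = 15 − 2 × (8500/1000) = -2°C.
ISA deviation = -11 − (-2) = -9°C.
Density altitude = 8500 + 120 × (-9) = 8500 + (-1080) = 7420 ft.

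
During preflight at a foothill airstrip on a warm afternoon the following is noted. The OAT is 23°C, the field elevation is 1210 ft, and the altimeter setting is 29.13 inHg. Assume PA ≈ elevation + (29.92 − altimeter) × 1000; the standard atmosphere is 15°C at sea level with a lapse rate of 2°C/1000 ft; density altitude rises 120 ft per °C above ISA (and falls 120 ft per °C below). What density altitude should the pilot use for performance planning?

Pressure altitude = 1210 + (29.92 − 29.13) × 1000 = 1210 + (+790) = 2000 ft.
ISA temperature at 2000 ft = 15 − 2 × (2000/1000) = 11°C.
ISA deviation = 23 − 11 = +12°C.
Density altitude = 2000 + 120 × (12) = 3440 ft.

3440 ft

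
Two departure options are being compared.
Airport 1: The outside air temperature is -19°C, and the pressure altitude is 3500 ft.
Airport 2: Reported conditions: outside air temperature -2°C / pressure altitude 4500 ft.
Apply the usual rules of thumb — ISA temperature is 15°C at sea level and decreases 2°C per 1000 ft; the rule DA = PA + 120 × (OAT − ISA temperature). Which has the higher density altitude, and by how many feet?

Airport 1: ISA temp = 8°C, deviation -27°C, DA = 3500 + 120 × (-27) = 260 ft.
Airport 2: ISA temp = 6°C, deviation -8°C, DA = 4500 + 120 × (-8) = 3540 ft.
Airport 2 is higher by 3540 − 260 = 3280 ft.

Airport 2 by 3280 ft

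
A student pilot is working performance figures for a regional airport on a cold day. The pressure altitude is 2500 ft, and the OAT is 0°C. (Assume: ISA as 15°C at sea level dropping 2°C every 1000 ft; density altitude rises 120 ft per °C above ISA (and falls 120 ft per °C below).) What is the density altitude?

ISA temperature at 2500 ft = 15 − 2 × (2500/1000) = 10°C.
ISA deviation = 0 − 10 = -10°C.
Density altitude = 2500 + 120 × (-10) = 2500 + (-1200) = 1300 ft.

1300 ft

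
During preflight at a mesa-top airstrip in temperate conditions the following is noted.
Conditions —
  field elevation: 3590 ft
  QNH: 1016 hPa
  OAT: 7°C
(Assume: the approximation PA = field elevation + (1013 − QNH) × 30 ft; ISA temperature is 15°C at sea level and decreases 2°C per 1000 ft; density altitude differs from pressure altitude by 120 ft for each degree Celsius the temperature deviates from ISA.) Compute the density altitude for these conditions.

3380 ft

Pressure altitude = 3590 + (1013 − 1016) × 30 = 3590 + (-90) = 3500 ft.
ISA temperature at 3500 ft = 15 − 2 × (3500/1000) = 8°C.
ISA deviation = 7 − 8 = -1°C.
Density altitude = 3500 + 120 × (-1) = 3380 ft.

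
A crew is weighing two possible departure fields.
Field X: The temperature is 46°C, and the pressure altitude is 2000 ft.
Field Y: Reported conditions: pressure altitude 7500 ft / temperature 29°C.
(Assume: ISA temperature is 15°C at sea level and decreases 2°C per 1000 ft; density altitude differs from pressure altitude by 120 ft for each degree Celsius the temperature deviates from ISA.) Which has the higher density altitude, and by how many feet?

Field X: ISA temp = 11°C, deviation +35°C, DA = 2000 + 120 × 35 = 6200 ft.
Field Y: ISA temp = 0°C, deviation +29°C, DA = 7500 + 120 × 29 = 10980 ft.
Field Y is higher by 10980 − 6200 = 4780 ft.

Field Y by 4780 ft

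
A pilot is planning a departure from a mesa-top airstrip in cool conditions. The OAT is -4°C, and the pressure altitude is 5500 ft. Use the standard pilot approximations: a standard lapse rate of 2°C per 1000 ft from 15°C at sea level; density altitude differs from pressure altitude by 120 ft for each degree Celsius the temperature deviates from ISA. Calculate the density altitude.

4540 ft

ISA temperature at 5500 ft = 15 − 2 × (5500/1000) = 4°C.
ISA deviation = -4 − 4 = -8°C.
Density altitude = 5500 + 120 × (-8) = 5500 + (-960) = 4540 ft.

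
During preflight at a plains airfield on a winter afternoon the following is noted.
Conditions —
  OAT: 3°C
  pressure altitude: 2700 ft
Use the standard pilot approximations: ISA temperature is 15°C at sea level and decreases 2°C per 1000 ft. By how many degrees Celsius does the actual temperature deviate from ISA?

ISA-6.6°C

ISA temperature at 2700 ft = 15 − 2 × (2700/1000) = 9.6°C.
Deviation = OAT − ISA = 3 − 9.6 = -6.6°C.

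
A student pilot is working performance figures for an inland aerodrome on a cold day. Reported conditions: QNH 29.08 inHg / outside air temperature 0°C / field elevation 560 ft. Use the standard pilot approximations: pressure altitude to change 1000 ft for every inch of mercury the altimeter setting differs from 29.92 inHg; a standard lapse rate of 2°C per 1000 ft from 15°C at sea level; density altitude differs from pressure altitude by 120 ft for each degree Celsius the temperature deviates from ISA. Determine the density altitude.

Pressure altitude = 560 + (29.92 − 29.08) × 1000 = 560 + (+840) = 1400 ft.
ISA temperature at 1400 ft = 15 − 2 × (1400/1000) = 12.2°C.
ISA deviation = 0 − 12.2 = -12.2°C.
Density altitude = 1400 + 120 × (-12.2) = -64 ft.

-64 ft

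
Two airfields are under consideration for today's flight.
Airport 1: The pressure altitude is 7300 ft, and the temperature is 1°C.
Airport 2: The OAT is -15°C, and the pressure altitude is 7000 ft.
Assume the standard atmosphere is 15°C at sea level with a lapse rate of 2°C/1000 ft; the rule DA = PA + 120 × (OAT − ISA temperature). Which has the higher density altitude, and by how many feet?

Airport 1 by 2292 ft

Airport 1: ISA temp = 0.4°C, deviation +0.6°C, DA = 7300 + 120 × 0.6 = 7372 ft.
Airport 2: ISA temp = 1°C, deviation -16°C, DA = 7000 + 120 × (-16) = 5080 ft.
Airport 1 is higher by 7372 − 5080 = 2292 ft.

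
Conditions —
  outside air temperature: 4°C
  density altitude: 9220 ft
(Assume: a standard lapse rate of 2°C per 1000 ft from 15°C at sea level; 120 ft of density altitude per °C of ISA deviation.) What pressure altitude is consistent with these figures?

8500 ft

DA = PA + 120 × (OAT − (15 − 2·PA/1000)) = PA + 120·OAT − 1800 + 0.24·PA = 1.24·PA + 120·OAT − 1800.
So 1.24·PA = 9220 − 120 × 4 + 1800 = 10540.
PA = 10540 / 1.24 = 8500 ft.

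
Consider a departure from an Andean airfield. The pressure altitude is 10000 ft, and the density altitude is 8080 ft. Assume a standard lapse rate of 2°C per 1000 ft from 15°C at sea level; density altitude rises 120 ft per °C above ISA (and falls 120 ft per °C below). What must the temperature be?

Density altitude − pressure altitude = 8080 − 10000 = -1920 ft.
At 120 ft/°C that is an ISA deviation of -1920/120 = -16°C.
ISA temperature at 10000 ft = 15 − 2 × (10000/1000) = -5°C.
OAT = ISA + deviation = -5 + (-16) = -21°C.

-21°C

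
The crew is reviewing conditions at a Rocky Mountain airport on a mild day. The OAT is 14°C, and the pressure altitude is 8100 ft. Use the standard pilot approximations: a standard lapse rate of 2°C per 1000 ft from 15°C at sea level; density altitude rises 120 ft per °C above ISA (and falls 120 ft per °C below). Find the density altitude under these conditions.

ISA temperature at 8100 ft = 15 − 2 × (8100/1000) = -1.2°C.
ISA deviation = 14 − (-1.2) = +15.2°C.
Density altitude = 8100 + 120 × (15.2) = 8100 + (+1824) = 9924 ft.

9924 ft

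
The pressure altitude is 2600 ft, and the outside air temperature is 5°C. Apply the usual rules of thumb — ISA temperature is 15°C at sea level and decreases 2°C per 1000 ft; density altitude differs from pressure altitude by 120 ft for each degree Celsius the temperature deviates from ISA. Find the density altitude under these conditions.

ISA temperature at 2600 ft = 15 − 2 × (2600/1000) = 9.8°C.
ISA deviation = 5 − 9.8 = -4.8°C.
Density altitude = 2600 + 120 × (-4.8) = 2600 + (-576) = 2024 ft.

2024 ft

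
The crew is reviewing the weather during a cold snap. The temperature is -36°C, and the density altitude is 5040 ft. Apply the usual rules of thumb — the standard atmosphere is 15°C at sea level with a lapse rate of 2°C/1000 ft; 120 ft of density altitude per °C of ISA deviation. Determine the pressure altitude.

9000 ft

DA = PA + 120 × (OAT − (15 − 2·PA/1000)) = PA + 120·OAT − 1800 + 0.24·PA = 1.24·PA + 120·OAT − 1800.
So 1.24·PA = 5040 − 120 × (-36) + 1800 = 11160.
PA = 11160 / 1.24 = 9000 ft.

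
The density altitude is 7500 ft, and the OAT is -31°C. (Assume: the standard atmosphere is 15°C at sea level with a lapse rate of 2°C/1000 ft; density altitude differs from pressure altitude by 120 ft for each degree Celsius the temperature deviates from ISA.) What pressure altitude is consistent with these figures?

10500 ft

DA = PA + 120 × (OAT − (15 − 2·PA/1000)) = PA + 120·OAT − 1800 + 0.24·PA = 1.24·PA + 120·OAT − 1800.
So 1.24·PA = 7500 − 120 × (-31) + 1800 = 13020.
PA = 13020 / 1.24 = 10500 ft.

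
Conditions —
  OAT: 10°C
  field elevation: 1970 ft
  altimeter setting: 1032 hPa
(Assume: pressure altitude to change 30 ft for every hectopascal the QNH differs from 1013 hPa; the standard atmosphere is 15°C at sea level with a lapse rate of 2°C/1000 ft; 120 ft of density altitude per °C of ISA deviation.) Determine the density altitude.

1136 ft

Pressure altitude = 1970 + (1013 − 1032) × 30 = 1970 + (-570) = 1400 ft.
ISA temperature at 1400 ft = 15 − 2 × (1400/1000) = 12.2°C.
ISA deviation = 10 − 12.2 = -2.2°C.
Density altitude = 1400 + 120 × (-2.2) = 1136 ft.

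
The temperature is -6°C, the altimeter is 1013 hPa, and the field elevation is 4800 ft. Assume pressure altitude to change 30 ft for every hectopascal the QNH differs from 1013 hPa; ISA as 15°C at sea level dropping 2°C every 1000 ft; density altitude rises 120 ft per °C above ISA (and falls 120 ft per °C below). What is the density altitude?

Pressure altitude = 4800 + (1013 − 1013) × 30 = 4800 + (0) = 4800 ft.
ISA temperature at 4800 ft = 15 − 2 × (4800/1000) = 5.4°C.
ISA deviation = -6 − 5.4 = -11.4°C.
Density altitude = 4800 + 120 × (-11.4) = 3432 ft.

3432 ft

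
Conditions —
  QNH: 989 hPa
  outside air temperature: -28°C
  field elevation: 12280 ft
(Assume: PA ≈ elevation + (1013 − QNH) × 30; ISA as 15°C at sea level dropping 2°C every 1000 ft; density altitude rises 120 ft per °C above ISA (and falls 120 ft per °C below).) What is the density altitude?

10960 ft

Pressure altitude = 12280 + (1013 − 989) × 30 = 12280 + (+720) = 13000 ft.
ISA temperature at 13000 ft = 15 − 2 × (13000/1000) = -11°C.
ISA deviation = -28 − (-11) = -17°C.
Density altitude = 13000 + 120 × (-17) = 10960 ft.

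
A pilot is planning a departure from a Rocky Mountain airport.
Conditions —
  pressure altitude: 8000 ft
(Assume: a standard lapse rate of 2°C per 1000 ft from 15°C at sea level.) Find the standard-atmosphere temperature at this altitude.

ISA temperature = 15 − 2 × (8000/1000) = 15 − 16 = -1°C.

-1°C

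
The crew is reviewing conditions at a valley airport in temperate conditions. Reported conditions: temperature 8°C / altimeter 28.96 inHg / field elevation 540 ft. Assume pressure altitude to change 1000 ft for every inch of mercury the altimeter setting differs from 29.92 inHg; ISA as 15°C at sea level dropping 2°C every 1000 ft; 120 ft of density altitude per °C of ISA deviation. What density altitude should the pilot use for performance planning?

Pressure altitude = 540 + (29.92 − 28.96) × 1000 = 540 + (+960) = 1500 ft.
ISA temperature at 1500 ft = 15 − 2 × (1500/1000) = 12°C.
ISA deviation = 8 − 12 = -4°C.
Density altitude = 1500 + 120 × (-4) = 1020 ft.

1020 ft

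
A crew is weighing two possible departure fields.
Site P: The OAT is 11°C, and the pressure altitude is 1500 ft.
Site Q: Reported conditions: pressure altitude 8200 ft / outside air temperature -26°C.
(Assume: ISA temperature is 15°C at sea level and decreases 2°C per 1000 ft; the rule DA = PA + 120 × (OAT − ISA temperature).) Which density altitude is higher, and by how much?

Site P: ISA temp = 12°C, deviation -1°C, DA = 1500 + 120 × (-1) = 1380 ft.
Site Q: ISA temp = -1.4°C, deviation -24.6°C, DA = 8200 + 120 × (-24.6) = 5248 ft.
Site Q is higher by 5248 − 1380 = 3868 ft.

Site Q by 3868 ft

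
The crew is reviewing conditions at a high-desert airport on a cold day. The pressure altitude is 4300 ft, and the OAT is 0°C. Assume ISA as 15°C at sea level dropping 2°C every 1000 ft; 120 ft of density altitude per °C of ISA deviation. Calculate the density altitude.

3532 ft

ISA temperature at 4300 ft = 15 − 2 × (4300/1000) = 6.4°C.
ISA deviation = 0 − 6.4 = -6.4°C.
Density altitude = 4300 + 120 × (-6.4) = 4300 + (-768) = 3532 ft.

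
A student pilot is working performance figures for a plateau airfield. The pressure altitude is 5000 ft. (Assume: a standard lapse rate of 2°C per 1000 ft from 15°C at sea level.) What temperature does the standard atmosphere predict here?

ISA temperature = 15 − 2 × (5000/1000) = 15 − 10 = 5°C.

5°C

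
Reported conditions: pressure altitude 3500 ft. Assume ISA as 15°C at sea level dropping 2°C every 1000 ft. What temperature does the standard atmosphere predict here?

ISA temperature = 15 − 2 × (3500/1000) = 15 − 7 = 8°C.

8°C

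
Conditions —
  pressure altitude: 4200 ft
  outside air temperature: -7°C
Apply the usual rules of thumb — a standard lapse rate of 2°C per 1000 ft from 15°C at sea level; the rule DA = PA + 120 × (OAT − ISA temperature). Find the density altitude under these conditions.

ISA temperature at 4200 ft = 15 − 2 × (4200/1000) = 6.6°C.
ISA deviation = -7 − 6.6 = -13.6°C.
Density altitude = 4200 + 120 × (-13.6) = 4200 + (-1632) = 2568 ft.

2568 ft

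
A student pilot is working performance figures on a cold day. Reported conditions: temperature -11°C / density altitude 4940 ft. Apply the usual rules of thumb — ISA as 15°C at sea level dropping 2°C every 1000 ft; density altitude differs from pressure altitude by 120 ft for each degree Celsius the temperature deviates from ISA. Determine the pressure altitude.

DA = PA + 120 × (OAT − (15 − 2·PA/1000)) = PA + 120·OAT − 1800 + 0.24·PA = 1.24·PA + 120·OAT − 1800.
So 1.24·PA = 4940 − 120 × (-11) + 1800 = 8060.
PA = 8060 / 1.24 = 6500 ft.

6500 ft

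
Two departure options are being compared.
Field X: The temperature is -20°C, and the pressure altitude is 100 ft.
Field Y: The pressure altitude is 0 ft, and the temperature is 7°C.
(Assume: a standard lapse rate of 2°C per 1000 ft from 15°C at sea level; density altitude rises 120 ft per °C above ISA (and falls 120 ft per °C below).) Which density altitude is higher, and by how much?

Field Y by 3116 ft

Field X: ISA temp = 14.8°C, deviation -34.8°C, DA = 100 + 120 × (-34.8) = -4076 ft.
Field Y: ISA temp = 15°C, deviation -8°C, DA = 0 + 120 × (-8) = -960 ft.
Field Y is higher by -960 − (-4076) = 3116 ft.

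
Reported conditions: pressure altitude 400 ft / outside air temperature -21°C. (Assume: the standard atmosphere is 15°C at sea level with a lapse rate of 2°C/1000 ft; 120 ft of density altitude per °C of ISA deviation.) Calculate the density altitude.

ISA temperature at 400 ft = 15 − 2 × (400/1000) = 14.2°C.
ISA deviation = -21 − 14.2 = -35.2°C.
Density altitude = 400 + 120 × (-35.2) = 400 + (-4224) = -3824 ft.

-3824 ft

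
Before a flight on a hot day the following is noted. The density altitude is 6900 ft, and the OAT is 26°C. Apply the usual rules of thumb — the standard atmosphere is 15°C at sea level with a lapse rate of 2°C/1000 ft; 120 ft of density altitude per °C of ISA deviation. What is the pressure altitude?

4500 ft

DA = PA + 120 × (OAT − (15 − 2·PA/1000)) = PA + 120·OAT − 1800 + 0.24·PA = 1.24·PA + 120·OAT − 1800.
So 1.24·PA = 6900 − 120 × 26 + 1800 = 5580.
PA = 5580 / 1.24 = 4500 ft.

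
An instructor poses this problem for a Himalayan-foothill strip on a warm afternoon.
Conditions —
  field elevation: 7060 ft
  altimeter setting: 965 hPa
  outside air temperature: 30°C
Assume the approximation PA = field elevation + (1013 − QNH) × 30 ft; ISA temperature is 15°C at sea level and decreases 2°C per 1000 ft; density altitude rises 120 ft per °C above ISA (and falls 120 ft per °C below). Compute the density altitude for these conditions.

Pressure altitude = 7060 + (1013 − 965) × 30 = 7060 + (+1440) = 8500 ft.
ISA temperature at 8500 ft = 15 − 2 × (8500/1000) = -2°C.
ISA deviation = 30 − (-2) = +32°C.
Density altitude = 8500 + 120 × (32) = 12340 ft.

12340 ft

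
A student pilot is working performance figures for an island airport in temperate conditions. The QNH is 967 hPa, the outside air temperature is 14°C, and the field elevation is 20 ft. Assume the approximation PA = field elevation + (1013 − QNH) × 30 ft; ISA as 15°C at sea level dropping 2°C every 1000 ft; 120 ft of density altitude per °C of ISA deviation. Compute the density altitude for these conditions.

1616 ft

Pressure altitude = 20 + (1013 − 967) × 30 = 20 + (+1380) = 1400 ft.
ISA temperature at 1400 ft = 15 − 2 × (1400/1000) = 12.2°C.
ISA deviation = 14 − 12.2 = +1.8°C.
Density altitude = 1400 + 120 × (1.8) = 1616 ft.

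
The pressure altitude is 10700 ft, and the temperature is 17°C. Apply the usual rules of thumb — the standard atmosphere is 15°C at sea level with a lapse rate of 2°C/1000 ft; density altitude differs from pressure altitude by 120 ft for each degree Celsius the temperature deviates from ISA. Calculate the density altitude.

13508 ft

ISA temperature at 10700 ft = 15 − 2 × (10700/1000) = -6.4°C.
ISA deviation = 17 − (-6.4) = +23.4°C.
Density altitude = 10700 + 120 × (23.4) = 10700 + (+2808) = 13508 ft.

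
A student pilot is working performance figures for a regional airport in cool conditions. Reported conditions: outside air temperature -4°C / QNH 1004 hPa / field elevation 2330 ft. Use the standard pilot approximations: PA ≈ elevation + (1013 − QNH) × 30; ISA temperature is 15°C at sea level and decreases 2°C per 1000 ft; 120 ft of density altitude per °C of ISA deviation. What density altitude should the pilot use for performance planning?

944 ft

Pressure altitude = 2330 + (1013 − 1004) × 30 = 2330 + (+270) = 2600 ft.
ISA temperature at 2600 ft = 15 − 2 × (2600/1000) = 9.8°C.
ISA deviation = -4 − 9.8 = -13.8°C.
Density altitude = 2600 + 120 × (-13.8) = 944 ft.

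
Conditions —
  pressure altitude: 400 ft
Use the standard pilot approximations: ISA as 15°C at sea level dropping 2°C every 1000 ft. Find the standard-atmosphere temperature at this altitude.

ISA temperature = 15 − 2 × (400/1000) = 15 − 0.8 = 14.2°C.

14.2°C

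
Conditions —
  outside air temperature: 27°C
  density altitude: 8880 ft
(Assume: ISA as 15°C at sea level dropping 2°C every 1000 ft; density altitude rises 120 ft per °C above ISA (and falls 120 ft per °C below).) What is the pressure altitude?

DA = PA + 120 × (OAT − (15 − 2·PA/1000)) = PA + 120·OAT − 1800 + 0.24·PA = 1.24·PA + 120·OAT − 1800.
So 1.24·PA = 8880 − 120 × 27 + 1800 = 7440.
PA = 7440 / 1.24 = 6000 ft.

6000 ft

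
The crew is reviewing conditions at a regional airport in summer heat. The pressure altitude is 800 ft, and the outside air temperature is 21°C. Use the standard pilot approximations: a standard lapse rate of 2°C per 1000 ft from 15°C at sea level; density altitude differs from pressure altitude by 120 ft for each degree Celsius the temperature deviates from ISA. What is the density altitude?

1712 ft

ISA temperature at 800 ft = 15 − 2 × (800/1000) = 13.4°C.
ISA deviation = 21 − 13.4 = +7.6°C.
Density altitude = 800 + 120 × (7.6) = 800 + (+912) = 1712 ft.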